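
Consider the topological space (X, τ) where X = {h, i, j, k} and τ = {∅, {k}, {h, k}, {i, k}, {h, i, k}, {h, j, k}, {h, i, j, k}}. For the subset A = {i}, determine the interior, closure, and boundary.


int(A) = ∅, cl(A) = {i}, ∂A = {i}.

Closed sets in (X, τ) are complements of opens:
  closed(X, τ) = {∅, {i}, {j}, {h, j}, {i, j}, {h, i, j}, {h, i, j, k}}.
int(A) = ⋃ {U ∈ τ : U ⊆ A}. Opens contained in A: ∅.
Taking the union of these: int(A) = ∅.
cl(A) = ⋂ {C closed : A ⊆ C}. Closed sets containing A: {i}, {i, j}, {h, i, j}, {h, i, j, k}.
Intersecting these: cl(A) = {i}.
∂A = cl(A) ∖ int(A) = {i} ∖ ∅ = {i}.


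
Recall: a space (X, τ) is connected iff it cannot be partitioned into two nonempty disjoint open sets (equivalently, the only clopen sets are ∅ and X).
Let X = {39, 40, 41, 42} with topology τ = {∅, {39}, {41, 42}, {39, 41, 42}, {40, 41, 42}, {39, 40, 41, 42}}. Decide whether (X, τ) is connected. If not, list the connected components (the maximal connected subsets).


(X, τ) is disconnected; components = [{39}, {40, 41, 42}].

Find clopen sets (U ∈ τ with X ∖ U ∈ τ):
  U = ∅, X ∖ U = {39, 40, 41, 42} — both open, so U is clopen.
  U = {39}, X ∖ U = {40, 41, 42} — both open, so U is clopen.
  U = {40, 41, 42}, X ∖ U = {39} — both open, so U is clopen.
  U = {39, 40, 41, 42}, X ∖ U = ∅ — both open, so U is clopen.
Nontrivial clopen(s) exist: e.g. {39}. So (X, τ) is disconnected.
Compute connected components by grouping points that agree on all clopens:
  component: {39}
  component: {40, 41, 42}


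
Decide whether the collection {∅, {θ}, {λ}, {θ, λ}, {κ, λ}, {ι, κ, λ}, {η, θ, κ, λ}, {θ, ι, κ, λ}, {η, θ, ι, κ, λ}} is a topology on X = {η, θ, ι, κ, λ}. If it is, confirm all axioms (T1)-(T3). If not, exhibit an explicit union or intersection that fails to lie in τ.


τ is NOT a topology on X.

Axiom (T1): ∅ ∈ τ? Yes; X ∈ τ? Yes.
Axiom (T2/T3): check pairwise unions and intersections of members of τ.
Counterexample for (T2): {θ} ∪ {κ, λ} = {θ, κ, λ} ∉ τ. Therefore τ is NOT a topology.


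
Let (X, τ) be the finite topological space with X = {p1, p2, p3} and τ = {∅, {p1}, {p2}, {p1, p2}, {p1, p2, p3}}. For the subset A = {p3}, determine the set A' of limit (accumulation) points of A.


A' = ∅

For each x ∈ X, list the open sets U ∈ τ with x ∈ U, then check whether U ∩ (A ∖ {x}) ≠ ∅ for every such U.
  x = p1: open {p1} ∋ x has {p1} ∩ (A ∖ {p1}) = ∅, so x is NOT a limit point.
  x = p2: open {p2} ∋ x has {p2} ∩ (A ∖ {p2}) = ∅, so x is NOT a limit point.
  x = p3: open {p1, p2, p3} ∋ x has {p1, p2, p3} ∩ (A ∖ {p3}) = ∅, so x is NOT a limit point.
Collecting: A' = ∅.


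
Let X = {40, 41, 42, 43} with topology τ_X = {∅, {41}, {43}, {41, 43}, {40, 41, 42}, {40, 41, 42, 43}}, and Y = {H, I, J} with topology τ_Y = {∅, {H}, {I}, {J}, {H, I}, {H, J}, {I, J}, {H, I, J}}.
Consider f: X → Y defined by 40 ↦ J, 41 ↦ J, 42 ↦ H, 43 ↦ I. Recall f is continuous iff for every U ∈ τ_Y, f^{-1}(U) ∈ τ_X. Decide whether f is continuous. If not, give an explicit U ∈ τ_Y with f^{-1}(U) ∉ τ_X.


f is NOT continuous.

Compute f^{-1}(U) for each U ∈ τ_Y:
  U = ∅: f^{-1}(U) = ∅ ∈ τ_X ✓.
  U = {H}: f^{-1}(U) = {42} ∉ τ_X ✗.
  U = {I}: f^{-1}(U) = {43} ∈ τ_X ✓.
  U = {J}: f^{-1}(U) = {40, 41} ∉ τ_X ✗.
  U = {H, I}: f^{-1}(U) = {42, 43} ∉ τ_X ✗.
  U = {H, J}: f^{-1}(U) = {40, 41, 42} ∈ τ_X ✓.
  U = {I, J}: f^{-1}(U) = {40, 41, 43} ∉ τ_X ✗.
  U = {H, I, J}: f^{-1}(U) = {40, 41, 42, 43} ∈ τ_X ✓.
Found U = {H} with f^{-1}(U) = {42} not in τ_X. Therefore f is NOT continuous.


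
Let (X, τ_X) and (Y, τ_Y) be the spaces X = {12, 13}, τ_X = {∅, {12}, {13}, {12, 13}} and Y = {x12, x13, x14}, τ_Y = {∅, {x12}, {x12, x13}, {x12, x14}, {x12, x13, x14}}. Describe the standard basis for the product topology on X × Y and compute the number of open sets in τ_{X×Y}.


Basis B = {∅ × ∅, {12} × {x12}, {13} × {x12}, {12} × {x12, x13}, {12} × {x12, x14}, {12, 13} × {x12}, {13} × {x12, x13}, {13} × {x12, x14}, {12} × {x12, x13, x14}, {13} × {x12, x13, x14}, {12, 13} × {x12, x13}, {12, 13} × {x12, x14}, {12, 13} × {x12, x13, x14}}; |τ_{X×Y}| = 25.

Enumerate products U × V with U ∈ τ_X, V ∈ τ_Y (deduplicated):
  ∅ × ∅ = {} (∅)
  {12} × {x12} = {(12,x12)}
  {13} × {x12} = {(13,x12)}
  {12} × {x12, x13} = {(12,x12), (12,x13)}
  {12} × {x12, x14} = {(12,x12), (12,x14)}
  {12, 13} × {x12} = {(12,x12), (13,x12)}
  {13} × {x12, x13} = {(13,x12), (13,x13)}
  {13} × {x12, x14} = {(13,x12), (13,x14)}
  {12} × {x12, x13, x14} = {(12,x12), (12,x13), (12,x14)}
  {13} × {x12, x13, x14} = {(13,x12), (13,x13), (13,x14)}
  {12, 13} × {x12, x13} = {(12,x12), (12,x13), (13,x12), (13,x13)}
  {12, 13} × {x12, x14} = {(12,x12), (12,x14), (13,x12), (13,x14)}
  {12, 13} × {x12, x13, x14} = {(12,x12), (12,x13), (12,x14), (13,x12), (13,x13), (13,x14)}
These 13 distinct sets form the basis B.
Close under arbitrary unions to get τ_{X×Y}; counting gives |τ_{X×Y}| = 25.


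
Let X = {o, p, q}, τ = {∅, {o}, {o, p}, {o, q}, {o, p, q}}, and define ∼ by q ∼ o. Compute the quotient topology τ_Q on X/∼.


X/∼ = {[o=q], [p]}; |τ_Q| = 3.

Equivalence classes: [o=q], [p].
Quotient map π: X → X/∼ sends o ↦ [o=q], p ↦ [p], q ↦ [o=q].
For each subset V ⊆ X/∼, compute π^{-1}(V) ⊆ X and check whether π^{-1}(V) ∈ τ. V is open in τ_Q iff π^{-1}(V) ∈ τ.
  V = {}: π^{-1}(V) = ∅ ∈ τ ✓.
  V = {[o=q]}: π^{-1}(V) = {o, q} ∈ τ ✓.
  V = {[p]}: π^{-1}(V) = {p} ∉ τ ✗.
  V = {[o=q], [p]}: π^{-1}(V) = {o, p, q} ∈ τ ✓.
Open sets in the quotient: τ_Q = {{}, {[o=q]}, {[o=q], [p]}} (3 elements).


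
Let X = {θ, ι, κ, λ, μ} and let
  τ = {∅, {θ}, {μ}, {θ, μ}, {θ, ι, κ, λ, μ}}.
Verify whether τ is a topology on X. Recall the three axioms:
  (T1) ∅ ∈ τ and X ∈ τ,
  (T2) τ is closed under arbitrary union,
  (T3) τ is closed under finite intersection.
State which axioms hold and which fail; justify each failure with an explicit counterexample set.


τ IS a topology on X.

Axiom (T1): ∅ ∈ τ? Yes; X ∈ τ? Yes.
Axiom (T2/T3): check pairwise unions and intersections of members of τ.
All pairwise intersections and unions checked — each lies in τ. Therefore τ satisfies (T1), (T2), (T3): it IS a topology on X.


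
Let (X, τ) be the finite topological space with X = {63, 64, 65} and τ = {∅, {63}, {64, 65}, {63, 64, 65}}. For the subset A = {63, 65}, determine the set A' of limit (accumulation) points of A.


A' = {64}

For each x ∈ X, list the open sets U ∈ τ with x ∈ U, then check whether U ∩ (A ∖ {x}) ≠ ∅ for every such U.
  x = 63: open {63} ∋ x has {63} ∩ (A ∖ {63}) = ∅, so x is NOT a limit point.
  x = 64: opens ∋ x are {64, 65}, {63, 64, 65}; each meets A ∖ {64}, so x IS a limit point.
  x = 65: open {64, 65} ∋ x has {64, 65} ∩ (A ∖ {65}) = ∅, so x is NOT a limit point.
Collecting: A' = {64}.


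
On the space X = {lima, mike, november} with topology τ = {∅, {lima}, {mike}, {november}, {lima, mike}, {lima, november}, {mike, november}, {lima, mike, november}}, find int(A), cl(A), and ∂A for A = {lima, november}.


int(A) = {lima, november}, cl(A) = {lima, november}, ∂A = ∅.

Closed sets in (X, τ) are complements of opens:
  closed(X, τ) = {∅, {lima}, {mike}, {november}, {lima, mike}, {lima, november}, {mike, november}, {lima, mike, november}}.
int(A) = ⋃ {U ∈ τ : U ⊆ A}. Opens contained in A: ∅, {lima}, {november}, {lima, november}.
Taking the union of these: int(A) = {lima, november}.
cl(A) = ⋂ {C closed : A ⊆ C}. Closed sets containing A: {lima, november}, {lima, mike, november}.
Intersecting these: cl(A) = {lima, november}.
∂A = cl(A) ∖ int(A) = {lima, november} ∖ {lima, november} = ∅.


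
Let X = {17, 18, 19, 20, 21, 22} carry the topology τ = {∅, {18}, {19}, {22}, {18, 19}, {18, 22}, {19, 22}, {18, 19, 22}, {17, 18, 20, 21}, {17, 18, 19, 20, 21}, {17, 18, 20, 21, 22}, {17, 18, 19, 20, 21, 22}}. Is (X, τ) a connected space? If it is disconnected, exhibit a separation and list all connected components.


(X, τ) is disconnected; components = [{19}, {22}, {17, 18, 20, 21}].

Find clopen sets (U ∈ τ with X ∖ U ∈ τ):
  U = ∅, X ∖ U = {17, 18, 19, 20, 21, 22} — both open, so U is clopen.
  U = {19}, X ∖ U = {17, 18, 20, 21, 22} — both open, so U is clopen.
  U = {22}, X ∖ U = {17, 18, 19, 20, 21} — both open, so U is clopen.
  U = {19, 22}, X ∖ U = {17, 18, 20, 21} — both open, so U is clopen.
  U = {17, 18, 20, 21}, X ∖ U = {19, 22} — both open, so U is clopen.
  U = {17, 18, 19, 20, 21}, X ∖ U = {22} — both open, so U is clopen.
  U = {17, 18, 20, 21, 22}, X ∖ U = {19} — both open, so U is clopen.
  U = {17, 18, 19, 20, 21, 22}, X ∖ U = ∅ — both open, so U is clopen.
Nontrivial clopen(s) exist: e.g. {17, 18, 19, 20, 21}. So (X, τ) is disconnected.
Compute connected components by grouping points that agree on all clopens:
  component: {19}
  component: {22}
  component: {17, 18, 20, 21}


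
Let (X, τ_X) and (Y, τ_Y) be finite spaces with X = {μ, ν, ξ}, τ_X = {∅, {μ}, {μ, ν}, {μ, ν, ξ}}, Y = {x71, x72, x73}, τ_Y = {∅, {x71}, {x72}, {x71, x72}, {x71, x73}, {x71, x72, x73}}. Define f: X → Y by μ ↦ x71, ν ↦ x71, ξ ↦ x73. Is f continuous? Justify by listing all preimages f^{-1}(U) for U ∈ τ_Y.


f IS continuous.

Compute f^{-1}(U) for each U ∈ τ_Y:
  U = ∅: f^{-1}(U) = ∅ ∈ τ_X ✓.
  U = {x71}: f^{-1}(U) = {μ, ν} ∈ τ_X ✓.
  U = {x72}: f^{-1}(U) = ∅ ∈ τ_X ✓.
  U = {x71, x72}: f^{-1}(U) = {μ, ν} ∈ τ_X ✓.
  U = {x71, x73}: f^{-1}(U) = {μ, ν, ξ} ∈ τ_X ✓.
  U = {x71, x72, x73}: f^{-1}(U) = {μ, ν, ξ} ∈ τ_X ✓.
Every preimage lies in τ_X, so f IS continuous.


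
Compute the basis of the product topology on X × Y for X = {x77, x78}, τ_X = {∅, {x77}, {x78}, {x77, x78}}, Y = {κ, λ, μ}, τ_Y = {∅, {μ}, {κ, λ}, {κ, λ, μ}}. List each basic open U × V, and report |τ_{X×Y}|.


Basis B = {∅ × ∅, {x77} × {μ}, {x78} × {μ}, {x77} × {κ, λ}, {x77, x78} × {μ}, {x78} × {κ, λ}, {x77} × {κ, λ, μ}, {x78} × {κ, λ, μ}, {x77, x78} × {κ, λ}, {x77, x78} × {κ, λ, μ}}; |τ_{X×Y}| = 16.

Enumerate products U × V with U ∈ τ_X, V ∈ τ_Y (deduplicated):
  ∅ × ∅ = {} (∅)
  {x77} × {μ} = {(x77,μ)}
  {x78} × {μ} = {(x78,μ)}
  {x77} × {κ, λ} = {(x77,κ), (x77,λ)}
  {x77, x78} × {μ} = {(x77,μ), (x78,μ)}
  {x78} × {κ, λ} = {(x78,κ), (x78,λ)}
  {x77} × {κ, λ, μ} = {(x77,κ), (x77,λ), (x77,μ)}
  {x78} × {κ, λ, μ} = {(x78,κ), (x78,λ), (x78,μ)}
  {x77, x78} × {κ, λ} = {(x77,κ), (x77,λ), (x78,κ), (x78,λ)}
  {x77, x78} × {κ, λ, μ} = {(x77,κ), (x77,λ), (x77,μ), (x78,κ), (x78,λ), (x78,μ)}
These 10 distinct sets form the basis B.
Close under arbitrary unions to get τ_{X×Y}; counting gives |τ_{X×Y}| = 16.


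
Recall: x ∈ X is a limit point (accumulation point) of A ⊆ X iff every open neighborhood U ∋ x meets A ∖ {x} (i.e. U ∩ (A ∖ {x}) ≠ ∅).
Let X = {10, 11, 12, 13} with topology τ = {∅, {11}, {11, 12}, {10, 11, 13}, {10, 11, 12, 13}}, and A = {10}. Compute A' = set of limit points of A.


A' = {13}

For each x ∈ X, list the open sets U ∈ τ with x ∈ U, then check whether U ∩ (A ∖ {x}) ≠ ∅ for every such U.
  x = 10: open {10, 11, 13} ∋ x has {10, 11, 13} ∩ (A ∖ {10}) = ∅, so x is NOT a limit point.
  x = 11: open {11} ∋ x has {11} ∩ (A ∖ {11}) = ∅, so x is NOT a limit point.
  x = 12: open {11, 12} ∋ x has {11, 12} ∩ (A ∖ {12}) = ∅, so x is NOT a limit point.
  x = 13: opens ∋ x are {10, 11, 13}, {10, 11, 12, 13}; each meets A ∖ {13}, so x IS a limit point.
Collecting: A' = {13}.


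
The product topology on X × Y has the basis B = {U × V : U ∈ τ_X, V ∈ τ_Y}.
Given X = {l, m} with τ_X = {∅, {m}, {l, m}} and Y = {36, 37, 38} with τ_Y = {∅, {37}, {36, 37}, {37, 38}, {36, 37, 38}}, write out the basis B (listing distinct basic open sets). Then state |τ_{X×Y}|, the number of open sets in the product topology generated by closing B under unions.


Basis B = {∅ × ∅, {m} × {37}, {l, m} × {37}, {m} × {36, 37}, {m} × {37, 38}, {m} × {36, 37, 38}, {l, m} × {36, 37}, {l, m} × {37, 38}, {l, m} × {36, 37, 38}}; |τ_{X×Y}| = 14.

Enumerate products U × V with U ∈ τ_X, V ∈ τ_Y (deduplicated):
  ∅ × ∅ = {} (∅)
  {m} × {37} = {(m,37)}
  {l, m} × {37} = {(l,37), (m,37)}
  {m} × {36, 37} = {(m,36), (m,37)}
  {m} × {37, 38} = {(m,37), (m,38)}
  {m} × {36, 37, 38} = {(m,36), (m,37), (m,38)}
  {l, m} × {36, 37} = {(l,36), (l,37), (m,36), (m,37)}
  {l, m} × {37, 38} = {(l,37), (l,38), (m,37), (m,38)}
  {l, m} × {36, 37, 38} = {(l,36), (l,37), (l,38), (m,36), (m,37), (m,38)}
These 9 distinct sets form the basis B.
Close under arbitrary unions to get τ_{X×Y}; counting gives |τ_{X×Y}| = 14.


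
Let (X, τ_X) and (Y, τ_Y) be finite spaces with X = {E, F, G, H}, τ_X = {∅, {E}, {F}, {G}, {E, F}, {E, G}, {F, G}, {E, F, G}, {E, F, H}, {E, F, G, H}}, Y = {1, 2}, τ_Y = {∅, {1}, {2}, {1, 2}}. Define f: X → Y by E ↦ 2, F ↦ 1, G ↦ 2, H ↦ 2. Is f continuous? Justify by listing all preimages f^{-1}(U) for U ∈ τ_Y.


f is NOT continuous.

Compute f^{-1}(U) for each U ∈ τ_Y:
  U = ∅: f^{-1}(U) = ∅ ∈ τ_X ✓.
  U = {1}: f^{-1}(U) = {F} ∈ τ_X ✓.
  U = {2}: f^{-1}(U) = {E, G, H} ∉ τ_X ✗.
  U = {1, 2}: f^{-1}(U) = {E, F, G, H} ∈ τ_X ✓.
Found U = {2} with f^{-1}(U) = {E, G, H} not in τ_X. Therefore f is NOT continuous.


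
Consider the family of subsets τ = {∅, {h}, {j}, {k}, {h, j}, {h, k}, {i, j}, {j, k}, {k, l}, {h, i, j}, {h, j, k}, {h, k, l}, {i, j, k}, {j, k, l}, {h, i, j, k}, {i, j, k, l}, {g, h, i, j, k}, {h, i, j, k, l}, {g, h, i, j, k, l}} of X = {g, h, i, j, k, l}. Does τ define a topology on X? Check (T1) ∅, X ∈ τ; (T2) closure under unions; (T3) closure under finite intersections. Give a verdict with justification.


τ is NOT a topology on X.

Axiom (T1): ∅ ∈ τ? Yes; X ∈ τ? Yes.
Axiom (T2/T3): check pairwise unions and intersections of members of τ.
Counterexample for (T2): {h} ∪ {j, k, l} = {h, j, k, l} ∉ τ. Therefore τ is NOT a topology.


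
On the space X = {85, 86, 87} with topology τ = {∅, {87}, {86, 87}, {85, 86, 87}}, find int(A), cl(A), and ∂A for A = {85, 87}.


int(A) = {87}, cl(A) = {85, 86, 87}, ∂A = {85, 86}.

Closed sets in (X, τ) are complements of opens:
  closed(X, τ) = {∅, {85}, {85, 86}, {85, 86, 87}}.
int(A) = ⋃ {U ∈ τ : U ⊆ A}. Opens contained in A: ∅, {87}.
Taking the union of these: int(A) = {87}.
cl(A) = ⋂ {C closed : A ⊆ C}. Closed sets containing A: {85, 86, 87}.
Intersecting these: cl(A) = {85, 86, 87}.
∂A = cl(A) ∖ int(A) = {85, 86, 87} ∖ {87} = {85, 86}.


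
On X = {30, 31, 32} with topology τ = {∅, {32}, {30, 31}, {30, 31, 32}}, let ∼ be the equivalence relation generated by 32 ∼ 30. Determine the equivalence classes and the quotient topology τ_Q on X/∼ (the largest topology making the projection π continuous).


X/∼ = {[30=32], [31]}; |τ_Q| = 2.

Equivalence classes: [30=32], [31].
Quotient map π: X → X/∼ sends 30 ↦ [30=32], 31 ↦ [31], 32 ↦ [30=32].
For each subset V ⊆ X/∼, compute π^{-1}(V) ⊆ X and check whether π^{-1}(V) ∈ τ. V is open in τ_Q iff π^{-1}(V) ∈ τ.
  V = {}: π^{-1}(V) = ∅ ∈ τ ✓.
  V = {[30=32]}: π^{-1}(V) = {30, 32} ∉ τ ✗.
  V = {[31]}: π^{-1}(V) = {31} ∉ τ ✗.
  V = {[30=32], [31]}: π^{-1}(V) = {30, 31, 32} ∈ τ ✓.
Open sets in the quotient: τ_Q = {{}, {[30=32], [31]}} (2 elements).


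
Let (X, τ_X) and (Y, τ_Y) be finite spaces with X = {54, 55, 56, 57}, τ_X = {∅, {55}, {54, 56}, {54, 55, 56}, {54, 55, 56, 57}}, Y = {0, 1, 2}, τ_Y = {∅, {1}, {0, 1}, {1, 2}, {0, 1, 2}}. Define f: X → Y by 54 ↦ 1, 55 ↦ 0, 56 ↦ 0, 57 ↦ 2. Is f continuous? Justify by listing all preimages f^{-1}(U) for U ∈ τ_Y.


f is NOT continuous.

Compute f^{-1}(U) for each U ∈ τ_Y:
  U = ∅: f^{-1}(U) = ∅ ∈ τ_X ✓.
  U = {1}: f^{-1}(U) = {54} ∉ τ_X ✗.
  U = {0, 1}: f^{-1}(U) = {54, 55, 56} ∈ τ_X ✓.
  U = {1, 2}: f^{-1}(U) = {54, 57} ∉ τ_X ✗.
  U = {0, 1, 2}: f^{-1}(U) = {54, 55, 56, 57} ∈ τ_X ✓.
Found U = {1} with f^{-1}(U) = {54} not in τ_X. Therefore f is NOT continuous.


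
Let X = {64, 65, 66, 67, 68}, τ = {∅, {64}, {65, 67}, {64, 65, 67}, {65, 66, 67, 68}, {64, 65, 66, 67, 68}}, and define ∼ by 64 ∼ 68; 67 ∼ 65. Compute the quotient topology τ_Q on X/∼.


X/∼ = {[64=68], [65=67], [66]}; |τ_Q| = 3.

Equivalence classes: [64=68], [65=67], [66].
Quotient map π: X → X/∼ sends 64 ↦ [64=68], 65 ↦ [65=67], 66 ↦ [66], 67 ↦ [65=67], 68 ↦ [64=68].
For each subset V ⊆ X/∼, compute π^{-1}(V) ⊆ X and check whether π^{-1}(V) ∈ τ. V is open in τ_Q iff π^{-1}(V) ∈ τ.
  V = {}: π^{-1}(V) = ∅ ∈ τ ✓.
  V = {[64=68]}: π^{-1}(V) = {64, 68} ∉ τ ✗.
  V = {[65=67]}: π^{-1}(V) = {65, 67} ∈ τ ✓.
  V = {[64=68], [65=67]}: π^{-1}(V) = {64, 65, 67, 68} ∉ τ ✗.
  V = {[66]}: π^{-1}(V) = {66} ∉ τ ✗.
  V = {[64=68], [66]}: π^{-1}(V) = {64, 66, 68} ∉ τ ✗.
  V = {[65=67], [66]}: π^{-1}(V) = {65, 66, 67} ∉ τ ✗.
  V = {[64=68], [65=67], [66]}: π^{-1}(V) = {64, 65, 66, 67, 68} ∈ τ ✓.
Open sets in the quotient: τ_Q = {{}, {[65=67]}, {[64=68], [65=67], [66]}} (3 elements).


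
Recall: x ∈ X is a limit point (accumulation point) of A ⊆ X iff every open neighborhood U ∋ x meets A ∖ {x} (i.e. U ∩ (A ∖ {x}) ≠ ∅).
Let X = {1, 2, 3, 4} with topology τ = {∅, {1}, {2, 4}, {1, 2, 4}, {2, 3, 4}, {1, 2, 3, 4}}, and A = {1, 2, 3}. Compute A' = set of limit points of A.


A' = {3, 4}

For each x ∈ X, list the open sets U ∈ τ with x ∈ U, then check whether U ∩ (A ∖ {x}) ≠ ∅ for every such U.
  x = 1: open {1} ∋ x has {1} ∩ (A ∖ {1}) = ∅, so x is NOT a limit point.
  x = 2: open {2, 4} ∋ x has {2, 4} ∩ (A ∖ {2}) = ∅, so x is NOT a limit point.
  x = 3: opens ∋ x are {2, 3, 4}, {1, 2, 3, 4}; each meets A ∖ {3}, so x IS a limit point.
  x = 4: opens ∋ x are {2, 4}, {1, 2, 4}, {2, 3, 4}, {1, 2, 3, 4}; each meets A ∖ {4}, so x IS a limit point.
Collecting: A' = {3, 4}.


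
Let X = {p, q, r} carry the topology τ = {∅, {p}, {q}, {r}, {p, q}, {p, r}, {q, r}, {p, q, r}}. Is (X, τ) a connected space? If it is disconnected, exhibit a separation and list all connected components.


(X, τ) is disconnected; components = [{p}, {q}, {r}].

Find clopen sets (U ∈ τ with X ∖ U ∈ τ):
  U = ∅, X ∖ U = {p, q, r} — both open, so U is clopen.
  U = {p}, X ∖ U = {q, r} — both open, so U is clopen.
  U = {q}, X ∖ U = {p, r} — both open, so U is clopen.
  U = {r}, X ∖ U = {p, q} — both open, so U is clopen.
  U = {p, q}, X ∖ U = {r} — both open, so U is clopen.
  U = {p, r}, X ∖ U = {q} — both open, so U is clopen.
  U = {q, r}, X ∖ U = {p} — both open, so U is clopen.
  U = {p, q, r}, X ∖ U = ∅ — both open, so U is clopen.
Nontrivial clopen(s) exist: e.g. {q}. So (X, τ) is disconnected.
Compute connected components by grouping points that agree on all clopens:
  component: {p}
  component: {q}
  component: {r}


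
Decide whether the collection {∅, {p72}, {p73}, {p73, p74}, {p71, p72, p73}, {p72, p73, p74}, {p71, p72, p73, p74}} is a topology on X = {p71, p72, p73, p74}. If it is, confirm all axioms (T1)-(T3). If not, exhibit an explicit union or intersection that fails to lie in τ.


τ is NOT a topology on X.

Axiom (T1): ∅ ∈ τ? Yes; X ∈ τ? Yes.
Axiom (T2/T3): check pairwise unions and intersections of members of τ.
Counterexample for (T2): {p72} ∪ {p73} = {p72, p73} ∉ τ. Therefore τ is NOT a topology.


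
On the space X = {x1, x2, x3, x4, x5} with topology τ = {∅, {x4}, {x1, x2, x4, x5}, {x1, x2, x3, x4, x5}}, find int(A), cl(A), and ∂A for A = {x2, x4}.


int(A) = {x4}, cl(A) = {x1, x2, x3, x4, x5}, ∂A = {x1, x2, x3, x5}.

Closed sets in (X, τ) are complements of opens:
  closed(X, τ) = {∅, {x3}, {x1, x2, x3, x5}, {x1, x2, x3, x4, x5}}.
int(A) = ⋃ {U ∈ τ : U ⊆ A}. Opens contained in A: ∅, {x4}.
Taking the union of these: int(A) = {x4}.
cl(A) = ⋂ {C closed : A ⊆ C}. Closed sets containing A: {x1, x2, x3, x4, x5}.
Intersecting these: cl(A) = {x1, x2, x3, x4, x5}.
∂A = cl(A) ∖ int(A) = {x1, x2, x3, x4, x5} ∖ {x4} = {x1, x2, x3, x5}.


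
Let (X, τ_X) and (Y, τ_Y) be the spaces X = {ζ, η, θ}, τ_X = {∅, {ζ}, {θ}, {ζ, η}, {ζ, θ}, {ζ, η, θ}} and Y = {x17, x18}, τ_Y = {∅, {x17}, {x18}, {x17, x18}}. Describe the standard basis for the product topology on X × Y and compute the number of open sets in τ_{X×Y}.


Basis B = {∅ × ∅, {ζ} × {x17}, {ζ} × {x18}, {θ} × {x17}, {θ} × {x18}, {ζ} × {x17, x18}, {ζ, η} × {x17}, {ζ, θ} × {x17}, {ζ, η} × {x18}, {ζ, θ} × {x18}, {θ} × {x17, x18}, {ζ, η, θ} × {x17}, {ζ, η, θ} × {x18}, {ζ, η} × {x17, x18}, {ζ, θ} × {x17, x18}, {ζ, η, θ} × {x17, x18}}; |τ_{X×Y}| = 36.

Enumerate products U × V with U ∈ τ_X, V ∈ τ_Y (deduplicated):
  ∅ × ∅ = {} (∅)
  {ζ} × {x17} = {(ζ,x17)}
  {ζ} × {x18} = {(ζ,x18)}
  {θ} × {x17} = {(θ,x17)}
  {θ} × {x18} = {(θ,x18)}
  {ζ} × {x17, x18} = {(ζ,x17), (ζ,x18)}
  {ζ, η} × {x17} = {(ζ,x17), (η,x17)}
  {ζ, θ} × {x17} = {(ζ,x17), (θ,x17)}
  {ζ, η} × {x18} = {(ζ,x18), (η,x18)}
  {ζ, θ} × {x18} = {(ζ,x18), (θ,x18)}
  {θ} × {x17, x18} = {(θ,x17), (θ,x18)}
  {ζ, η, θ} × {x17} = {(ζ,x17), (η,x17), (θ,x17)}
  {ζ, η, θ} × {x18} = {(ζ,x18), (η,x18), (θ,x18)}
  {ζ, η} × {x17, x18} = {(ζ,x17), (ζ,x18), (η,x17), (η,x18)}
  {ζ, θ} × {x17, x18} = {(ζ,x17), (ζ,x18), (θ,x17), (θ,x18)}
  {ζ, η, θ} × {x17, x18} = {(ζ,x17), (ζ,x18), (η,x17), (η,x18), (θ,x17), (θ,x18)}
These 16 distinct sets form the basis B.
Close under arbitrary unions to get τ_{X×Y}; counting gives |τ_{X×Y}| = 36.


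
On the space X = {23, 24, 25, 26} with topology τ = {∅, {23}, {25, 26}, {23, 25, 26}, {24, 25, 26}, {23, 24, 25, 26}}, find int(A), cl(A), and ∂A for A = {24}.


int(A) = ∅, cl(A) = {24}, ∂A = {24}.

Closed sets in (X, τ) are complements of opens:
  closed(X, τ) = {∅, {23}, {24}, {23, 24}, {24, 25, 26}, {23, 24, 25, 26}}.
int(A) = ⋃ {U ∈ τ : U ⊆ A}. Opens contained in A: ∅.
Taking the union of these: int(A) = ∅.
cl(A) = ⋂ {C closed : A ⊆ C}. Closed sets containing A: {24}, {23, 24}, {24, 25, 26}, {23, 24, 25, 26}.
Intersecting these: cl(A) = {24}.
∂A = cl(A) ∖ int(A) = {24} ∖ ∅ = {24}.


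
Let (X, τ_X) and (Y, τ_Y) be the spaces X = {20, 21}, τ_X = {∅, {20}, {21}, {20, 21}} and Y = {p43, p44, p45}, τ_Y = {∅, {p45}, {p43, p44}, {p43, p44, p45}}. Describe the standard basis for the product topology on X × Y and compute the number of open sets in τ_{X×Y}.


Basis B = {∅ × ∅, {20} × {p45}, {21} × {p45}, {20} × {p43, p44}, {20, 21} × {p45}, {21} × {p43, p44}, {20} × {p43, p44, p45}, {21} × {p43, p44, p45}, {20, 21} × {p43, p44}, {20, 21} × {p43, p44, p45}}; |τ_{X×Y}| = 16.

Enumerate products U × V with U ∈ τ_X, V ∈ τ_Y (deduplicated):
  ∅ × ∅ = {} (∅)
  {20} × {p45} = {(20,p45)}
  {21} × {p45} = {(21,p45)}
  {20} × {p43, p44} = {(20,p43), (20,p44)}
  {20, 21} × {p45} = {(20,p45), (21,p45)}
  {21} × {p43, p44} = {(21,p43), (21,p44)}
  {20} × {p43, p44, p45} = {(20,p43), (20,p44), (20,p45)}
  {21} × {p43, p44, p45} = {(21,p43), (21,p44), (21,p45)}
  {20, 21} × {p43, p44} = {(20,p43), (20,p44), (21,p43), (21,p44)}
  {20, 21} × {p43, p44, p45} = {(20,p43), (20,p44), (20,p45), (21,p43), (21,p44), (21,p45)}
These 10 distinct sets form the basis B.
Close under arbitrary unions to get τ_{X×Y}; counting gives |τ_{X×Y}| = 16.


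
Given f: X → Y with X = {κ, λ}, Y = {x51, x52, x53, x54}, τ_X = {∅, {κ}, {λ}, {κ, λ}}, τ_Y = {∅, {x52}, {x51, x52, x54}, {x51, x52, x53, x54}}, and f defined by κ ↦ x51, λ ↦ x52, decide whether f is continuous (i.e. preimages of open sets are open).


f IS continuous.

Compute f^{-1}(U) for each U ∈ τ_Y:
  U = ∅: f^{-1}(U) = ∅ ∈ τ_X ✓.
  U = {x52}: f^{-1}(U) = {λ} ∈ τ_X ✓.
  U = {x51, x52, x54}: f^{-1}(U) = {κ, λ} ∈ τ_X ✓.
  U = {x51, x52, x53, x54}: f^{-1}(U) = {κ, λ} ∈ τ_X ✓.
Every preimage lies in τ_X, so f IS continuous.


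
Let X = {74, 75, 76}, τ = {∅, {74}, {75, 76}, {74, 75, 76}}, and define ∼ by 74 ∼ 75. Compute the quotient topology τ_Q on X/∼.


X/∼ = {[74=75], [76]}; |τ_Q| = 2.

Equivalence classes: [74=75], [76].
Quotient map π: X → X/∼ sends 74 ↦ [74=75], 75 ↦ [74=75], 76 ↦ [76].
For each subset V ⊆ X/∼, compute π^{-1}(V) ⊆ X and check whether π^{-1}(V) ∈ τ. V is open in τ_Q iff π^{-1}(V) ∈ τ.
  V = {}: π^{-1}(V) = ∅ ∈ τ ✓.
  V = {[74=75]}: π^{-1}(V) = {74, 75} ∉ τ ✗.
  V = {[76]}: π^{-1}(V) = {76} ∉ τ ✗.
  V = {[74=75], [76]}: π^{-1}(V) = {74, 75, 76} ∈ τ ✓.
Open sets in the quotient: τ_Q = {{}, {[74=75], [76]}} (2 elements).


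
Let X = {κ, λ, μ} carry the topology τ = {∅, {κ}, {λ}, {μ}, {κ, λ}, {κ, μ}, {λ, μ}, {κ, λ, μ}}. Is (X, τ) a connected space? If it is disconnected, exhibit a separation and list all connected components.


(X, τ) is disconnected; components = [{κ}, {λ}, {μ}].

Find clopen sets (U ∈ τ with X ∖ U ∈ τ):
  U = ∅, X ∖ U = {κ, λ, μ} — both open, so U is clopen.
  U = {κ}, X ∖ U = {λ, μ} — both open, so U is clopen.
  U = {λ}, X ∖ U = {κ, μ} — both open, so U is clopen.
  U = {μ}, X ∖ U = {κ, λ} — both open, so U is clopen.
  U = {κ, λ}, X ∖ U = {μ} — both open, so U is clopen.
  U = {κ, μ}, X ∖ U = {λ} — both open, so U is clopen.
  U = {λ, μ}, X ∖ U = {κ} — both open, so U is clopen.
  U = {κ, λ, μ}, X ∖ U = ∅ — both open, so U is clopen.
Nontrivial clopen(s) exist: e.g. {λ}. So (X, τ) is disconnected.
Compute connected components by grouping points that agree on all clopens:
  component: {κ}
  component: {λ}
  component: {μ}


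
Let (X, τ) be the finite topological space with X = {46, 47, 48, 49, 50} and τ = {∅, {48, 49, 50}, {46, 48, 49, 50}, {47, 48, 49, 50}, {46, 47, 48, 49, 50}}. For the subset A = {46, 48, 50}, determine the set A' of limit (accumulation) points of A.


A' = {46, 47, 48, 49, 50}

For each x ∈ X, list the open sets U ∈ τ with x ∈ U, then check whether U ∩ (A ∖ {x}) ≠ ∅ for every such U.
  x = 46: opens ∋ x are {46, 48, 49, 50}, {46, 47, 48, 49, 50}; each meets A ∖ {46}, so x IS a limit point.
  x = 47: opens ∋ x are {47, 48, 49, 50}, {46, 47, 48, 49, 50}; each meets A ∖ {47}, so x IS a limit point.
  x = 48: opens ∋ x are {48, 49, 50}, {46, 48, 49, 50}, {47, 48, 49, 50}, {46, 47, 48, 49, 50}; each meets A ∖ {48}, so x IS a limit point.
  x = 49: opens ∋ x are {48, 49, 50}, {46, 48, 49, 50}, {47, 48, 49, 50}, {46, 47, 48, 49, 50}; each meets A ∖ {49}, so x IS a limit point.
  x = 50: opens ∋ x are {48, 49, 50}, {46, 48, 49, 50}, {47, 48, 49, 50}, {46, 47, 48, 49, 50}; each meets A ∖ {50}, so x IS a limit point.
Collecting: A' = {46, 47, 48, 49, 50}.


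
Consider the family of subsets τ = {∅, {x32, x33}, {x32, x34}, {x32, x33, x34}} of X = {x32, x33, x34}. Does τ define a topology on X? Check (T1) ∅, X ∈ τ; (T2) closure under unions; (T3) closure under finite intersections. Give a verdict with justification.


τ is NOT a topology on X.

Axiom (T1): ∅ ∈ τ? Yes; X ∈ τ? Yes.
Axiom (T2/T3): check pairwise unions and intersections of members of τ.
Counterexample for (T3): {x32, x33} ∩ {x32, x34} = {x32} ∉ τ. Therefore τ is NOT a topology.


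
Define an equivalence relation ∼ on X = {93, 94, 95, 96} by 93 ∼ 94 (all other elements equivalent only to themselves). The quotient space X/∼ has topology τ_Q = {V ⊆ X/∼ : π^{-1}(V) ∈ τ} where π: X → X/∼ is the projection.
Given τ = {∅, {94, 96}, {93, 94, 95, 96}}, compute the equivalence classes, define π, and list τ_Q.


X/∼ = {[93=94], [95], [96]}; |τ_Q| = 2.

Equivalence classes: [93=94], [95], [96].
Quotient map π: X → X/∼ sends 93 ↦ [93=94], 94 ↦ [93=94], 95 ↦ [95], 96 ↦ [96].
For each subset V ⊆ X/∼, compute π^{-1}(V) ⊆ X and check whether π^{-1}(V) ∈ τ. V is open in τ_Q iff π^{-1}(V) ∈ τ.
  V = {}: π^{-1}(V) = ∅ ∈ τ ✓.
  V = {[93=94]}: π^{-1}(V) = {93, 94} ∉ τ ✗.
  V = {[95]}: π^{-1}(V) = {95} ∉ τ ✗.
  V = {[93=94], [95]}: π^{-1}(V) = {93, 94, 95} ∉ τ ✗.
  V = {[96]}: π^{-1}(V) = {96} ∉ τ ✗.
  V = {[93=94], [96]}: π^{-1}(V) = {93, 94, 96} ∉ τ ✗.
  V = {[95], [96]}: π^{-1}(V) = {95, 96} ∉ τ ✗.
  V = {[93=94], [95], [96]}: π^{-1}(V) = {93, 94, 95, 96} ∈ τ ✓.
Open sets in the quotient: τ_Q = {{}, {[93=94], [95], [96]}} (2 elements).


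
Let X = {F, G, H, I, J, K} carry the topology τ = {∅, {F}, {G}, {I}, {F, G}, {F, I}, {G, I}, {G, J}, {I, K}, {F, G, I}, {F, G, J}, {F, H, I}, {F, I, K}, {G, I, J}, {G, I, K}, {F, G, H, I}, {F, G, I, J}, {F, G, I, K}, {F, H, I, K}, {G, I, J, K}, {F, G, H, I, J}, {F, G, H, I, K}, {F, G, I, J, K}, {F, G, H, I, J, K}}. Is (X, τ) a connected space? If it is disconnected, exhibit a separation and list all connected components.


(X, τ) is disconnected; components = [{G, J}, {F, H, I, K}].

Find clopen sets (U ∈ τ with X ∖ U ∈ τ):
  U = ∅, X ∖ U = {F, G, H, I, J, K} — both open, so U is clopen.
  U = {G, J}, X ∖ U = {F, H, I, K} — both open, so U is clopen.
  U = {F, H, I, K}, X ∖ U = {G, J} — both open, so U is clopen.
  U = {F, G, H, I, J, K}, X ∖ U = ∅ — both open, so U is clopen.
Nontrivial clopen(s) exist: e.g. {G, J}. So (X, τ) is disconnected.
Compute connected components by grouping points that agree on all clopens:
  component: {G, J}
  component: {F, H, I, K}


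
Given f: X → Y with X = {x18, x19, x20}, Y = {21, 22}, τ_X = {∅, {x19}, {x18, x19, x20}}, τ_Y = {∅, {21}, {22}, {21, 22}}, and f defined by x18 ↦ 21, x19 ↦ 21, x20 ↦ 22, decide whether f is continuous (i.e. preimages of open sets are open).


f is NOT continuous.

Compute f^{-1}(U) for each U ∈ τ_Y:
  U = ∅: f^{-1}(U) = ∅ ∈ τ_X ✓.
  U = {21}: f^{-1}(U) = {x18, x19} ∉ τ_X ✗.
  U = {22}: f^{-1}(U) = {x20} ∉ τ_X ✗.
  U = {21, 22}: f^{-1}(U) = {x18, x19, x20} ∈ τ_X ✓.
Found U = {21} with f^{-1}(U) = {x18, x19} not in τ_X. Therefore f is NOT continuous.


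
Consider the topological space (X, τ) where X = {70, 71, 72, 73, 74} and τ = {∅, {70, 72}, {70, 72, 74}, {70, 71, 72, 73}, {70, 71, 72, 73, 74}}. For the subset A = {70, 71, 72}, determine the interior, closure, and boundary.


int(A) = {70, 72}, cl(A) = {70, 71, 72, 73, 74}, ∂A = {71, 73, 74}.

Closed sets in (X, τ) are complements of opens:
  closed(X, τ) = {∅, {74}, {71, 73}, {71, 73, 74}, {70, 71, 72, 73, 74}}.
int(A) = ⋃ {U ∈ τ : U ⊆ A}. Opens contained in A: ∅, {70, 72}.
Taking the union of these: int(A) = {70, 72}.
cl(A) = ⋂ {C closed : A ⊆ C}. Closed sets containing A: {70, 71, 72, 73, 74}.
Intersecting these: cl(A) = {70, 71, 72, 73, 74}.
∂A = cl(A) ∖ int(A) = {70, 71, 72, 73, 74} ∖ {70, 72} = {71, 73, 74}.


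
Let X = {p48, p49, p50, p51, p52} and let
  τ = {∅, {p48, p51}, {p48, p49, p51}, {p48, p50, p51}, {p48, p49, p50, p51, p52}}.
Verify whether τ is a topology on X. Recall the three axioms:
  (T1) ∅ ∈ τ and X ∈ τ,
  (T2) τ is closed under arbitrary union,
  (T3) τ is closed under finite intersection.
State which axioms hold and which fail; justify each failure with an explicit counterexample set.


τ is NOT a topology on X.

Axiom (T1): ∅ ∈ τ? Yes; X ∈ τ? Yes.
Axiom (T2/T3): check pairwise unions and intersections of members of τ.
Counterexample for (T2): {p48, p49, p51} ∪ {p48, p50, p51} = {p48, p49, p50, p51} ∉ τ. Therefore τ is NOT a topology.


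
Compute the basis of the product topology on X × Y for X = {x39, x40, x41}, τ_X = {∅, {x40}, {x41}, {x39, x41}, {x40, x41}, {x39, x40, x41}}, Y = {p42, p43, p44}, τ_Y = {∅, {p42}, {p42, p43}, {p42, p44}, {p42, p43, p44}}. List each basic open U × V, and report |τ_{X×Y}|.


Basis B = {∅ × ∅, {x40} × {p42}, {x41} × {p42}, {x39, x41} × {p42}, {x40} × {p42, p43}, {x40} × {p42, p44}, {x40, x41} × {p42}, {x41} × {p42, p43}, {x41} × {p42, p44}, {x39, x40, x41} × {p42}, {x40} × {p42, p43, p44}, {x41} × {p42, p43, p44}, {x39, x41} × {p42, p43}, {x39, x41} × {p42, p44}, {x40, x41} × {p42, p43}, {x40, x41} × {p42, p44}, {x39, x41} × {p42, p43, p44}, {x39, x40, x41} × {p42, p43}, {x39, x40, x41} × {p42, p44}, {x40, x41} × {p42, p43, p44}, {x39, x40, x41} × {p42, p43, p44}}; |τ_{X×Y}| = 70.

Enumerate products U × V with U ∈ τ_X, V ∈ τ_Y (deduplicated):
  ∅ × ∅ = {} (∅)
  {x40} × {p42} = {(x40,p42)}
  {x41} × {p42} = {(x41,p42)}
  {x39, x41} × {p42} = {(x39,p42), (x41,p42)}
  {x40} × {p42, p43} = {(x40,p42), (x40,p43)}
  {x40} × {p42, p44} = {(x40,p42), (x40,p44)}
  {x40, x41} × {p42} = {(x40,p42), (x41,p42)}
  {x41} × {p42, p43} = {(x41,p42), (x41,p43)}
  {x41} × {p42, p44} = {(x41,p42), (x41,p44)}
  {x39, x40, x41} × {p42} = {(x39,p42), (x40,p42), (x41,p42)}
  {x40} × {p42, p43, p44} = {(x40,p42), (x40,p43), (x40,p44)}
  {x41} × {p42, p43, p44} = {(x41,p42), (x41,p43), (x41,p44)}
  {x39, x41} × {p42, p43} = {(x39,p42), (x39,p43), (x41,p42), (x41,p43)}
  {x39, x41} × {p42, p44} = {(x39,p42), (x39,p44), (x41,p42), (x41,p44)}
  {x40, x41} × {p42, p43} = {(x40,p42), (x40,p43), (x41,p42), (x41,p43)}
  {x40, x41} × {p42, p44} = {(x40,p42), (x40,p44), (x41,p42), (x41,p44)}
  {x39, x41} × {p42, p43, p44} = {(x39,p42), (x39,p43), (x39,p44), (x41,p42), (x41,p43), (x41,p44)}
  {x39, x40, x41} × {p42, p43} = {(x39,p42), (x39,p43), (x40,p42), (x40,p43), (x41,p42), (x41,p43)}
  {x39, x40, x41} × {p42, p44} = {(x39,p42), (x39,p44), (x40,p42), (x40,p44), (x41,p42), (x41,p44)}
  {x40, x41} × {p42, p43, p44} = {(x40,p42), (x40,p43), (x40,p44), (x41,p42), (x41,p43), (x41,p44)}
  {x39, x40, x41} × {p42, p43, p44} = {(x39,p42), (x39,p43), (x39,p44), (x40,p42), (x40,p43), (x40,p44), (x41,p42), (x41,p43), (x41,p44)}
These 21 distinct sets form the basis B.
Close under arbitrary unions to get τ_{X×Y}; counting gives |τ_{X×Y}| = 70.


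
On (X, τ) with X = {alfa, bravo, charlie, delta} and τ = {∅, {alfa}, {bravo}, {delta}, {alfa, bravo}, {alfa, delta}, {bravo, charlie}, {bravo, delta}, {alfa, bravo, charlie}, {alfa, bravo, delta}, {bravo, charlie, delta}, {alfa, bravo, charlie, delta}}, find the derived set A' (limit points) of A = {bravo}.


A' = {charlie}

For each x ∈ X, list the open sets U ∈ τ with x ∈ U, then check whether U ∩ (A ∖ {x}) ≠ ∅ for every such U.
  x = alfa: open {alfa} ∋ x has {alfa} ∩ (A ∖ {alfa}) = ∅, so x is NOT a limit point.
  x = bravo: open {bravo} ∋ x has {bravo} ∩ (A ∖ {bravo}) = ∅, so x is NOT a limit point.
  x = charlie: opens ∋ x are {bravo, charlie}, {alfa, bravo, charlie}, {bravo, charlie, delta}, {alfa, bravo, charlie, delta}; each meets A ∖ {charlie}, so x IS a limit point.
  x = delta: open {delta} ∋ x has {delta} ∩ (A ∖ {delta}) = ∅, so x is NOT a limit point.
Collecting: A' = {charlie}.


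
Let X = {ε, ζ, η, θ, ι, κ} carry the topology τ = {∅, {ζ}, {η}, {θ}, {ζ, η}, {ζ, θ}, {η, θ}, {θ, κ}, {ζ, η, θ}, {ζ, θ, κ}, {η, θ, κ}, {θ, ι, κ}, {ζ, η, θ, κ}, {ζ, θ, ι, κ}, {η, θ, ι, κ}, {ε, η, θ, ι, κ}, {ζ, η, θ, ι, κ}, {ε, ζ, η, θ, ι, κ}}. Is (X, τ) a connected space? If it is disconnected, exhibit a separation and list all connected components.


(X, τ) is disconnected; components = [{ζ}, {ε, η, θ, ι, κ}].

Find clopen sets (U ∈ τ with X ∖ U ∈ τ):
  U = ∅, X ∖ U = {ε, ζ, η, θ, ι, κ} — both open, so U is clopen.
  U = {ζ}, X ∖ U = {ε, η, θ, ι, κ} — both open, so U is clopen.
  U = {ε, η, θ, ι, κ}, X ∖ U = {ζ} — both open, so U is clopen.
  U = {ε, ζ, η, θ, ι, κ}, X ∖ U = ∅ — both open, so U is clopen.
Nontrivial clopen(s) exist: e.g. {ε, η, θ, ι, κ}. So (X, τ) is disconnected.
Compute connected components by grouping points that agree on all clopens:
  component: {ζ}
  component: {ε, η, θ, ι, κ}


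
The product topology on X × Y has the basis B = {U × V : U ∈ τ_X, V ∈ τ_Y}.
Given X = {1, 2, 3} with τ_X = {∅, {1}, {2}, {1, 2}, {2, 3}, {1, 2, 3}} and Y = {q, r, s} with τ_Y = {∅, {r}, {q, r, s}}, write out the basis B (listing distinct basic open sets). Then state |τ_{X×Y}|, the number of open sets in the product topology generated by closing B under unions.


Basis B = {∅ × ∅, {1} × {r}, {2} × {r}, {1, 2} × {r}, {2, 3} × {r}, {1} × {q, r, s}, {1, 2, 3} × {r}, {2} × {q, r, s}, {1, 2} × {q, r, s}, {2, 3} × {q, r, s}, {1, 2, 3} × {q, r, s}}; |τ_{X×Y}| = 18.

Enumerate products U × V with U ∈ τ_X, V ∈ τ_Y (deduplicated):
  ∅ × ∅ = {} (∅)
  {1} × {r} = {(1,r)}
  {2} × {r} = {(2,r)}
  {1, 2} × {r} = {(1,r), (2,r)}
  {2, 3} × {r} = {(2,r), (3,r)}
  {1} × {q, r, s} = {(1,q), (1,r), (1,s)}
  {1, 2, 3} × {r} = {(1,r), (2,r), (3,r)}
  {2} × {q, r, s} = {(2,q), (2,r), (2,s)}
  {1, 2} × {q, r, s} = {(1,q), (1,r), (1,s), (2,q), (2,r), (2,s)}
  {2, 3} × {q, r, s} = {(2,q), (2,r), (2,s), (3,q), (3,r), (3,s)}
  {1, 2, 3} × {q, r, s} = {(1,q), (1,r), (1,s), (2,q), (2,r), (2,s), (3,q), (3,r), (3,s)}
These 11 distinct sets form the basis B.
Close under arbitrary unions to get τ_{X×Y}; counting gives |τ_{X×Y}| = 18.


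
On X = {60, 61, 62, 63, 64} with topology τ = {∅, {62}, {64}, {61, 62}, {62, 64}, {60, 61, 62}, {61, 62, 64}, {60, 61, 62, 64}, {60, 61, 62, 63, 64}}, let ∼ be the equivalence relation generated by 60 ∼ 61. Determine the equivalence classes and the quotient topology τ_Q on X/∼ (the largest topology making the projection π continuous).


X/∼ = {[60=61], [62], [63], [64]}; |τ_Q| = 7.

Equivalence classes: [60=61], [62], [63], [64].
Quotient map π: X → X/∼ sends 60 ↦ [60=61], 61 ↦ [60=61], 62 ↦ [62], 63 ↦ [63], 64 ↦ [64].
For each subset V ⊆ X/∼, compute π^{-1}(V) ⊆ X and check whether π^{-1}(V) ∈ τ. V is open in τ_Q iff π^{-1}(V) ∈ τ.
  V = {}: π^{-1}(V) = ∅ ∈ τ ✓.
  V = {[60=61]}: π^{-1}(V) = {60, 61} ∉ τ ✗.
  V = {[62]}: π^{-1}(V) = {62} ∈ τ ✓.
  V = {[60=61], [62]}: π^{-1}(V) = {60, 61, 62} ∈ τ ✓.
  V = {[63]}: π^{-1}(V) = {63} ∉ τ ✗.
  V = {[60=61], [63]}: π^{-1}(V) = {60, 61, 63} ∉ τ ✗.
  V = {[62], [63]}: π^{-1}(V) = {62, 63} ∉ τ ✗.
  V = {[60=61], [62], [63]}: π^{-1}(V) = {60, 61, 62, 63} ∉ τ ✗.
  V = {[64]}: π^{-1}(V) = {64} ∈ τ ✓.
  V = {[60=61], [64]}: π^{-1}(V) = {60, 61, 64} ∉ τ ✗.
  V = {[62], [64]}: π^{-1}(V) = {62, 64} ∈ τ ✓.
  V = {[60=61], [62], [64]}: π^{-1}(V) = {60, 61, 62, 64} ∈ τ ✓.
  V = {[63], [64]}: π^{-1}(V) = {63, 64} ∉ τ ✗.
  V = {[60=61], [63], [64]}: π^{-1}(V) = {60, 61, 63, 64} ∉ τ ✗.
  V = {[62], [63], [64]}: π^{-1}(V) = {62, 63, 64} ∉ τ ✗.
  V = {[60=61], [62], [63], [64]}: π^{-1}(V) = {60, 61, 62, 63, 64} ∈ τ ✓.
Open sets in the quotient: τ_Q = {{}, {[62]}, {[60=61], [62]}, {[64]}, {[62], [64]}, {[60=61], [62], [64]}, {[60=61], [62], [63], [64]}} (7 elements).


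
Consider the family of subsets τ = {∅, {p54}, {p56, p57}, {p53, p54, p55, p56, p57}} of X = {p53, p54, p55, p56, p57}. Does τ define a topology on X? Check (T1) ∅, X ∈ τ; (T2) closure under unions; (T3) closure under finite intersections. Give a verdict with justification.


τ is NOT a topology on X.

Axiom (T1): ∅ ∈ τ? Yes; X ∈ τ? Yes.
Axiom (T2/T3): check pairwise unions and intersections of members of τ.
Counterexample for (T2): {p54} ∪ {p56, p57} = {p54, p56, p57} ∉ τ. Therefore τ is NOT a topology.
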